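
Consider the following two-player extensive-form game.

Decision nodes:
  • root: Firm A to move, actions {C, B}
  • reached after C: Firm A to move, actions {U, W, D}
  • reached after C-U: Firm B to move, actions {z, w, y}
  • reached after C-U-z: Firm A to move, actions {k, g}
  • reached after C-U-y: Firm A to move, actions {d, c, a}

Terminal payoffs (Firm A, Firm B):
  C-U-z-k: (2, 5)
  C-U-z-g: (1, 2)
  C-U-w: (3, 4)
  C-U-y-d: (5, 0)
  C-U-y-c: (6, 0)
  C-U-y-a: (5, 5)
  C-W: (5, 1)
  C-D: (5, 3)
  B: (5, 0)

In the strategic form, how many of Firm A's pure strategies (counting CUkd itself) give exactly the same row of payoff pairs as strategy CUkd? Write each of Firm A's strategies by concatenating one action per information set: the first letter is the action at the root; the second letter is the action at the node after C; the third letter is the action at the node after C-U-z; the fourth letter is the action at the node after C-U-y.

Row for CUkd (columns z, w, y): (2,5) (3,4) (5,0).
Every one of Firm A's information sets is on the play path for some reply by Firm B when Firm A follows CUkd.
Changing the action at any of them therefore changes at least one column, so only CUkd itself gives this row.

1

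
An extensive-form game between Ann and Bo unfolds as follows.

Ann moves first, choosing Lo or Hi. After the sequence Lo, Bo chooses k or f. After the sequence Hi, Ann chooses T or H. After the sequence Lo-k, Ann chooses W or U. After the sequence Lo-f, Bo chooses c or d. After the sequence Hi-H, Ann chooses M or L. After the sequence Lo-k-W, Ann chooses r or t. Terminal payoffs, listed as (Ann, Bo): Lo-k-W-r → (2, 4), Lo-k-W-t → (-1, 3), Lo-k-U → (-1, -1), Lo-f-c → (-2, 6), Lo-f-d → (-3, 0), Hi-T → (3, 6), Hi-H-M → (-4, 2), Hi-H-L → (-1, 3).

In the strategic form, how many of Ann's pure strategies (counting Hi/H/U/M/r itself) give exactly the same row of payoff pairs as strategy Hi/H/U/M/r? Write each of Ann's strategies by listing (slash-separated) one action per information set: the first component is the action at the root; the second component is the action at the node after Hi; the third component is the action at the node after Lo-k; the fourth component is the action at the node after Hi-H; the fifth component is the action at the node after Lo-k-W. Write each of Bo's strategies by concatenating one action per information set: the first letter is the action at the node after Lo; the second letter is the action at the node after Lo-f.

Row for Hi/H/U/M/r (columns kc, kd, fc, fd): (-4,2) (-4,2) (-4,2) (-4,2).
Under Hi/H/U/M/r, Ann's choice at the node after Lo-k and at the node after Lo-k-W can never be reached regardless of what Bo does, so varying those choices leaves every outcome unchanged.
Holding the reachable choices fixed and varying the unreachable ones freely already gives 2 × 2 = 4 equivalent strategies.
No other strategy reproduces this row, so those 4 are the full class: Hi/H/W/M/r, Hi/H/W/M/t, Hi/H/U/M/r, Hi/H/U/M/t.

4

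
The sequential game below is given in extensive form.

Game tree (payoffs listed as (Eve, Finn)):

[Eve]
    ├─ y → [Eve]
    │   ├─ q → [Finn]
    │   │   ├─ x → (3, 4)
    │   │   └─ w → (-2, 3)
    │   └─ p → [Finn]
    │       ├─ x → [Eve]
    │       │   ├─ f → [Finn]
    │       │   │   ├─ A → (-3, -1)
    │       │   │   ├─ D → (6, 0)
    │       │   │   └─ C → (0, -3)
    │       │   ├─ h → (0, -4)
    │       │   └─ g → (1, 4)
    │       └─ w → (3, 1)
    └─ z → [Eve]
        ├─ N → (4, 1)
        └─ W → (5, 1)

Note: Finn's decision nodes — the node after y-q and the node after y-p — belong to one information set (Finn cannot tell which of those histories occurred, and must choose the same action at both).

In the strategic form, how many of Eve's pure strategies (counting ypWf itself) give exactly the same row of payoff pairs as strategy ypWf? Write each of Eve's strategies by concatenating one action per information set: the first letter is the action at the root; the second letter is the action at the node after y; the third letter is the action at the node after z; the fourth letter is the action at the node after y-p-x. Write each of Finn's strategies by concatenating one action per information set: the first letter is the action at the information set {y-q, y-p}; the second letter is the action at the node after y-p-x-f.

2

Row for ypWf (columns xA, xD, xC, wA, wD, wC): (-3,-1) (6,0) (0,-3) (3,1) (3,1) (3,1).
Under ypWf, Eve's choice at the node after z can never be reached regardless of what Finn does, so varying those choices leaves every outcome unchanged.
Holding the reachable choices fixed and varying the unreachable one freely already gives 2 equivalent strategies.
No other strategy reproduces this row, so those 2 are the full class: ypNf, ypWf.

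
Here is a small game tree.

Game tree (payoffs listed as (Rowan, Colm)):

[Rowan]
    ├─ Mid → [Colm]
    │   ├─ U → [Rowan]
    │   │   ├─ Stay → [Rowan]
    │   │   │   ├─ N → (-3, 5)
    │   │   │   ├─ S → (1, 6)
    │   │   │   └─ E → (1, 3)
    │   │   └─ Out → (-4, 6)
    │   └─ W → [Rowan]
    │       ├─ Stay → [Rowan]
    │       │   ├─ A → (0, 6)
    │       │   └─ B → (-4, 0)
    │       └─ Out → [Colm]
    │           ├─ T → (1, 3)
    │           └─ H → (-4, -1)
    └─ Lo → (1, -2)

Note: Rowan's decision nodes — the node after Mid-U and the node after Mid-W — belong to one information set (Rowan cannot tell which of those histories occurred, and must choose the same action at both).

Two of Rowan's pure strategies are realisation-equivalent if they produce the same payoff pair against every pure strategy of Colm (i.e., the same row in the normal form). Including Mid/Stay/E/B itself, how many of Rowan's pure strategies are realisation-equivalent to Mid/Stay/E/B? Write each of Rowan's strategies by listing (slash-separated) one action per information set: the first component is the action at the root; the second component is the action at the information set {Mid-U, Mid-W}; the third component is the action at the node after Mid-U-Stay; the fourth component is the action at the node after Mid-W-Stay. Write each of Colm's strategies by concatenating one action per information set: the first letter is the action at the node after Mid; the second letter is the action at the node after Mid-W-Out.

1

Row for Mid/Stay/E/B (columns UT, UH, WT, WH): (1,3) (1,3) (-4,0) (-4,0).
Every one of Rowan's information sets is on the play path for some reply by Colm when Rowan follows Mid/Stay/E/B.
Changing the action at any of them therefore changes at least one column, so only Mid/Stay/E/B itself gives this row.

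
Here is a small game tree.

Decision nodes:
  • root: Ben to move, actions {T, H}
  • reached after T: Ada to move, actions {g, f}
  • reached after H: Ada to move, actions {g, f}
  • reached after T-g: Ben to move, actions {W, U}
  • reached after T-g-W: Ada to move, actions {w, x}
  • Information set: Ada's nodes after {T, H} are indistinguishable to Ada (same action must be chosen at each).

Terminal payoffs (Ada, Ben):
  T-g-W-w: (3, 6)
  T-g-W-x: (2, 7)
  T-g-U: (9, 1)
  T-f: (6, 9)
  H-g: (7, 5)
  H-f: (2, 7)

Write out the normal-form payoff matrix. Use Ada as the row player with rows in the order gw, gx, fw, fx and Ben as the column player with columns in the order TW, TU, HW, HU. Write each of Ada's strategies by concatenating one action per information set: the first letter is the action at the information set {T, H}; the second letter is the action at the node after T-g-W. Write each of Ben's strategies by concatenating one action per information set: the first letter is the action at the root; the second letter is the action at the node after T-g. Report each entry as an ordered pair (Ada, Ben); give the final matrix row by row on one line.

Row gw: TW→(3,6), TU→(9,1), HW→(7,5), HU→(7,5)
Row gx: TW→(2,7), TU→(9,1), HW→(7,5), HU→(7,5)
Row fw: TW→(6,9), TU→(6,9), HW→(2,7), HU→(2,7)
Row fx: TW→(6,9), TU→(6,9), HW→(2,7), HU→(2,7)

gw: (3,6) (9,1) (7,5) (7,5) | gx: (2,7) (9,1) (7,5) (7,5) | fw: (6,9) (6,9) (2,7) (2,7) | fx: (6,9) (6,9) (2,7) (2,7)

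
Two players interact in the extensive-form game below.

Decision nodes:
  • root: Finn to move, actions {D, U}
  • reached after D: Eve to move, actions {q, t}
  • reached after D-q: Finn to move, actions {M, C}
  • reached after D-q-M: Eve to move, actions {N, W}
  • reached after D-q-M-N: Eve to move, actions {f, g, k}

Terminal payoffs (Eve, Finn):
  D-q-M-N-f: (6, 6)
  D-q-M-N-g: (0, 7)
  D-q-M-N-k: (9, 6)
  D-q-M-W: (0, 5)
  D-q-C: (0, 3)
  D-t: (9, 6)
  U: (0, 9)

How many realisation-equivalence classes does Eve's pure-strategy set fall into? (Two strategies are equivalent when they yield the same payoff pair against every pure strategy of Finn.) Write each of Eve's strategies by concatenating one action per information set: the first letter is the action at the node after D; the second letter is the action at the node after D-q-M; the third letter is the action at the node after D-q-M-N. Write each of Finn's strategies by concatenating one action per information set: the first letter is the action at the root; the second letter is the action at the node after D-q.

5

Eve has 12 pure strategies: qNf, qNg, qNk, qWf, qWg, qWk, tNf, tNg, tNk, tWf, tWg, tWk. Columns: DM, DC, UM, UC.
{qNf} → row (6,6) (0,3) (0,9) (0,9)
{qNg} → row (0,7) (0,3) (0,9) (0,9)
{qNk} → row (9,6) (0,3) (0,9) (0,9)
{qWf, qWg, qWk} → row (0,5) (0,3) (0,9) (0,9)
{tNf, tNg, tNk, tWf, tWg, tWk} → row (9,6) (9,6) (0,9) (0,9)
That's 5 distinct rows out of 12 strategies.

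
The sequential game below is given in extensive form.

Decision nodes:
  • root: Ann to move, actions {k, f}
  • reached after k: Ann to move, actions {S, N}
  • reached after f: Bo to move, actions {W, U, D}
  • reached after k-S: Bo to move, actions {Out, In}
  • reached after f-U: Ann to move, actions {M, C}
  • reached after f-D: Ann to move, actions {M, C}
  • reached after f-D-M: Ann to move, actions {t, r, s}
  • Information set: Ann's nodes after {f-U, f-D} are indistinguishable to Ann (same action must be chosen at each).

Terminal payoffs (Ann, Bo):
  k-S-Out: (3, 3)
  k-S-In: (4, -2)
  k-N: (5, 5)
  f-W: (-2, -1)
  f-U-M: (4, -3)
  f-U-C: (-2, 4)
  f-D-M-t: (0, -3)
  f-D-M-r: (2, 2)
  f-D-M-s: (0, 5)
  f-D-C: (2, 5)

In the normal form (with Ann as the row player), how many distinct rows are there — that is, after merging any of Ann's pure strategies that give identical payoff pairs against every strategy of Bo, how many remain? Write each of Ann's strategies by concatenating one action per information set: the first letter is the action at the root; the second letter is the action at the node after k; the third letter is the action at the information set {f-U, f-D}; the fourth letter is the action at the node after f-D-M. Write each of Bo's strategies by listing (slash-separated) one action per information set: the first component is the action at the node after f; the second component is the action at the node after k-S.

Ann has 24 pure strategies: kSMt, kSMr, kSMs, kSCt, kSCr, kSCs, kNMt, kNMr, kNMs, kNCt, kNCr, kNCs, fSMt, fSMr, fSMs, fSCt, fSCr, fSCs, fNMt, fNMr, fNMs, fNCt, fNCr, fNCs. Columns: W/Out, W/In, U/Out, U/In, D/Out, D/In.
{kSMt, kSMr, kSMs, kSCt, kSCr, kSCs} → row (3,3) (4,-2) (3,3) (4,-2) (3,3) (4,-2)
{kNMt, kNMr, kNMs, kNCt, kNCr, kNCs} → row (5,5) (5,5) (5,5) (5,5) (5,5) (5,5)
{fSMt, fNMt} → row (-2,-1) (-2,-1) (4,-3) (4,-3) (0,-3) (0,-3)
{fSMr, fNMr} → row (-2,-1) (-2,-1) (4,-3) (4,-3) (2,2) (2,2)
{fSMs, fNMs} → row (-2,-1) (-2,-1) (4,-3) (4,-3) (0,5) (0,5)
{fSCt, fSCr, fSCs, fNCt, fNCr, fNCs} → row (-2,-1) (-2,-1) (-2,4) (-2,4) (2,5) (2,5)
That's 6 distinct rows out of 24 strategies.

6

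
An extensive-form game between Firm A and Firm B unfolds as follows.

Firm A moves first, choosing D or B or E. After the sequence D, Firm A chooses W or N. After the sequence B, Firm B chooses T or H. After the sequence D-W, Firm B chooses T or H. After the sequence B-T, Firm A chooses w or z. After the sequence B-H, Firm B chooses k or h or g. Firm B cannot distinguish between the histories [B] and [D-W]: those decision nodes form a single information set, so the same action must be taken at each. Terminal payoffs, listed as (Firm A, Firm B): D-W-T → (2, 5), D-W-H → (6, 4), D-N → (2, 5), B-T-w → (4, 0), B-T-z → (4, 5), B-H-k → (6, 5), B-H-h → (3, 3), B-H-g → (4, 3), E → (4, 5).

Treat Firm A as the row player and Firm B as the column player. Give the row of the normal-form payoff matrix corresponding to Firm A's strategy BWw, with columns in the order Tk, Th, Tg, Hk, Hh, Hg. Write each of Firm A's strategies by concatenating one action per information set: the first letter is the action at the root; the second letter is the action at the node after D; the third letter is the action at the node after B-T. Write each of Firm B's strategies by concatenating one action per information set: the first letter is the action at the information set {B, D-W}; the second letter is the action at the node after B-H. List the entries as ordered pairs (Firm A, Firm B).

(4,0) (4,0) (4,0) (6,5) (3,3) (4,3)

vs Tk: Firm A plays B → Firm B plays T at [B] → Firm A plays w at [B-T] → (4, 0)
vs Th: Firm A plays B → Firm B plays T at [B] → Firm A plays w at [B-T] → (4, 0)
vs Tg: Firm A plays B → Firm B plays T at [B] → Firm A plays w at [B-T] → (4, 0)
vs Hk: Firm A plays B → Firm B plays H at [B] → Firm B plays k at [B-H] → (6, 5)
vs Hh: Firm A plays B → Firm B plays H at [B] → Firm B plays h at [B-H] → (3, 3)
vs Hg: Firm A plays B → Firm B plays H at [B] → Firm B plays g at [B-H] → (4, 3)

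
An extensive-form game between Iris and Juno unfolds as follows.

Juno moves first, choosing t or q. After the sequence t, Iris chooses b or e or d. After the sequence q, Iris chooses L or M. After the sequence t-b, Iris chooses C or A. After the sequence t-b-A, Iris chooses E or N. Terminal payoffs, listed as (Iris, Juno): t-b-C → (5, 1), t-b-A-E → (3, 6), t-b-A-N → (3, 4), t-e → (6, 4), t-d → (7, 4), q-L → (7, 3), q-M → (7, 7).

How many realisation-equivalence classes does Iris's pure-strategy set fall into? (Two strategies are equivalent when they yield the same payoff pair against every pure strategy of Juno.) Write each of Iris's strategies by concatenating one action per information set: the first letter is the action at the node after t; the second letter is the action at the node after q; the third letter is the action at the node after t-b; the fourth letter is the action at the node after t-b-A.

10

Iris has 24 pure strategies: bLCE, bLCN, bLAE, bLAN, bMCE, bMCN, bMAE, bMAN, eLCE, eLCN, eLAE, eLAN, eMCE, eMCN, eMAE, eMAN, dLCE, dLCN, dLAE, dLAN, dMCE, dMCN, dMAE, dMAN. Columns: t, q.
{bLCE, bLCN} → row (5,1) (7,3)
{bLAE} → row (3,6) (7,3)
{bLAN} → row (3,4) (7,3)
{bMCE, bMCN} → row (5,1) (7,7)
{bMAE} → row (3,6) (7,7)
{bMAN} → row (3,4) (7,7)
{eLCE, eLCN, eLAE, eLAN} → row (6,4) (7,3)
{eMCE, eMCN, eMAE, eMAN} → row (6,4) (7,7)
{dLCE, dLCN, dLAE, dLAN} → row (7,4) (7,3)
{dMCE, dMCN, dMAE, dMAN} → row (7,4) (7,7)
That's 10 distinct rows out of 24 strategies.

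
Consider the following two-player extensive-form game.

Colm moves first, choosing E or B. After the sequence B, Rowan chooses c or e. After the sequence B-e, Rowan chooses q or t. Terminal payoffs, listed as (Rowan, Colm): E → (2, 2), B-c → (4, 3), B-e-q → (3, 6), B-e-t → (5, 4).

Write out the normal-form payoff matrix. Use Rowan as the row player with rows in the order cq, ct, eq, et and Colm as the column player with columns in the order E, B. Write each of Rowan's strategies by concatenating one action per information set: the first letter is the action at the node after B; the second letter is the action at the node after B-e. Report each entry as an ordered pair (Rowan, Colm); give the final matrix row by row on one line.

cq: (2,2) (4,3) | ct: (2,2) (4,3) | eq: (2,2) (3,6) | et: (2,2) (5,4)

Row cq: E→(2,2), B→(4,3)
Row ct: E→(2,2), B→(4,3)
Row eq: E→(2,2), B→(3,6)
Row et: E→(2,2), B→(5,4)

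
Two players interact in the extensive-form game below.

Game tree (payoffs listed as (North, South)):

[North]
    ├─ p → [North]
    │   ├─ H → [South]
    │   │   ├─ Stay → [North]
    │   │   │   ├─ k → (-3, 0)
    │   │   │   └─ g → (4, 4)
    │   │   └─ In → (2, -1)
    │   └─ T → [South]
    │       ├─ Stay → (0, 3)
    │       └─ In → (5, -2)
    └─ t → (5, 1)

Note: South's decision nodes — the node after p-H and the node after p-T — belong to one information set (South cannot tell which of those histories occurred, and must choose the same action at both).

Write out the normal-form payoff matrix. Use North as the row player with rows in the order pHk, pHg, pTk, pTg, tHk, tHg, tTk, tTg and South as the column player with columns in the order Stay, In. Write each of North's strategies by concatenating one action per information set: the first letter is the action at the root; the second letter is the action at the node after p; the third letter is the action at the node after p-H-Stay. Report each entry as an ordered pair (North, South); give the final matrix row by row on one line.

pHk: (-3,0) (2,-1) | pHg: (4,4) (2,-1) | pTk: (0,3) (5,-2) | pTg: (0,3) (5,-2) | tHk: (5,1) (5,1) | tHg: (5,1) (5,1) | tTk: (5,1) (5,1) | tTg: (5,1) (5,1)

Row pHk: Stay→(-3,0), In→(2,-1)
Row pHg: Stay→(4,4), In→(2,-1)
Row pTk: Stay→(0,3), In→(5,-2)
Row pTg: Stay→(0,3), In→(5,-2)
Row tHk: Stay→(5,1), In→(5,1)
Row tHg: Stay→(5,1), In→(5,1)
Row tTk: Stay→(5,1), In→(5,1)
Row tTg: Stay→(5,1), In→(5,1)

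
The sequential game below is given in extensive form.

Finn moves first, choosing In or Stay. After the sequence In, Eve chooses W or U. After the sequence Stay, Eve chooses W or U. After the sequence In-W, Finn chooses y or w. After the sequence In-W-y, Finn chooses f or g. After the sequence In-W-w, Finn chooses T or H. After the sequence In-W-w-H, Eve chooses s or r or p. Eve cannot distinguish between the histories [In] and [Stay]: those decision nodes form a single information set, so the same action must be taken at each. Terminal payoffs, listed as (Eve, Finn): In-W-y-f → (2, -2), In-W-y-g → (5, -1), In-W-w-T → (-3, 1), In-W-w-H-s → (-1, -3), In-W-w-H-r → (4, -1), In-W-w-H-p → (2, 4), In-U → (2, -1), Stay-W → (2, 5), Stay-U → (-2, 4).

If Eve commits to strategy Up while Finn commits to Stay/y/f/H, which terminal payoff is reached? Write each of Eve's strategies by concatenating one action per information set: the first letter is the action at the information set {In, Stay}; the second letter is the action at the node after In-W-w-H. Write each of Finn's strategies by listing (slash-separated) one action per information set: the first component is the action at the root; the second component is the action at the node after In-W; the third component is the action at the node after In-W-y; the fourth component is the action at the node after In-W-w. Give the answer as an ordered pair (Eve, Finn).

(-2, 4)

Trace the play path from the root:
  Finn plays Stay
  Eve plays U at [Stay]
→ terminal payoff (-2, 4).
(Eve's choice at the node after In-W-w-H is never reached on this path, so it doesn't affect the outcome.)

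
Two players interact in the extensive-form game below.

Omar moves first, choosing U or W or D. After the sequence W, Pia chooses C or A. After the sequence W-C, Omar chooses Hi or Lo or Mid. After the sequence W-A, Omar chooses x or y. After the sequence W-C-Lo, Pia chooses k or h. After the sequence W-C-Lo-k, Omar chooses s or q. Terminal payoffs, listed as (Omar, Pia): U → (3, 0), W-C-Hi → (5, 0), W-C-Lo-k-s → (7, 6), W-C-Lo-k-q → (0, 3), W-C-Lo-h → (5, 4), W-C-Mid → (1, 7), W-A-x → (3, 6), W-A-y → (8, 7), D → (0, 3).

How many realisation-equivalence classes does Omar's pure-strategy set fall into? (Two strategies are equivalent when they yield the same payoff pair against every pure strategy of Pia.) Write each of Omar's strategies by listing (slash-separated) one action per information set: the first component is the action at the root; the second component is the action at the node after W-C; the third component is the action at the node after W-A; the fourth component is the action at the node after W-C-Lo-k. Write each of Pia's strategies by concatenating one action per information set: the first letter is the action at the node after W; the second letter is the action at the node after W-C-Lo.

Omar has 36 pure strategies: U/Hi/x/s, U/Hi/x/q, U/Hi/y/s, U/Hi/y/q, U/Lo/x/s, U/Lo/x/q, U/Lo/y/s, U/Lo/y/q, U/Mid/x/s, U/Mid/x/q, U/Mid/y/s, U/Mid/y/q, W/Hi/x/s, W/Hi/x/q, W/Hi/y/s, W/Hi/y/q, W/Lo/x/s, W/Lo/x/q, W/Lo/y/s, W/Lo/y/q, W/Mid/x/s, W/Mid/x/q, W/Mid/y/s, W/Mid/y/q, D/Hi/x/s, D/Hi/x/q, D/Hi/y/s, D/Hi/y/q, D/Lo/x/s, D/Lo/x/q, D/Lo/y/s, D/Lo/y/q, D/Mid/x/s, D/Mid/x/q, D/Mid/y/s, D/Mid/y/q. Columns: Ck, Ch, Ak, Ah.
{U/Hi/x/s, U/Hi/x/q, U/Hi/y/s, U/Hi/y/q, U/Lo/x/s, U/Lo/x/q, U/Lo/y/s, U/Lo/y/q, U/Mid/x/s, U/Mid/x/q, U/Mid/y/s, U/Mid/y/q} → row (3,0) (3,0) (3,0) (3,0)
{W/Hi/x/s, W/Hi/x/q} → row (5,0) (5,0) (3,6) (3,6)
{W/Hi/y/s, W/Hi/y/q} → row (5,0) (5,0) (8,7) (8,7)
{W/Lo/x/s} → row (7,6) (5,4) (3,6) (3,6)
{W/Lo/x/q} → row (0,3) (5,4) (3,6) (3,6)
{W/Lo/y/s} → row (7,6) (5,4) (8,7) (8,7)
{W/Lo/y/q} → row (0,3) (5,4) (8,7) (8,7)
{W/Mid/x/s, W/Mid/x/q} → row (1,7) (1,7) (3,6) (3,6)
{W/Mid/y/s, W/Mid/y/q} → row (1,7) (1,7) (8,7) (8,7)
{D/Hi/x/s, D/Hi/x/q, D/Hi/y/s, D/Hi/y/q, D/Lo/x/s, D/Lo/x/q, D/Lo/y/s, D/Lo/y/q, D/Mid/x/s, D/Mid/x/q, D/Mid/y/s, D/Mid/y/q} → row (0,3) (0,3) (0,3) (0,3)
That's 10 distinct rows out of 36 strategies.

10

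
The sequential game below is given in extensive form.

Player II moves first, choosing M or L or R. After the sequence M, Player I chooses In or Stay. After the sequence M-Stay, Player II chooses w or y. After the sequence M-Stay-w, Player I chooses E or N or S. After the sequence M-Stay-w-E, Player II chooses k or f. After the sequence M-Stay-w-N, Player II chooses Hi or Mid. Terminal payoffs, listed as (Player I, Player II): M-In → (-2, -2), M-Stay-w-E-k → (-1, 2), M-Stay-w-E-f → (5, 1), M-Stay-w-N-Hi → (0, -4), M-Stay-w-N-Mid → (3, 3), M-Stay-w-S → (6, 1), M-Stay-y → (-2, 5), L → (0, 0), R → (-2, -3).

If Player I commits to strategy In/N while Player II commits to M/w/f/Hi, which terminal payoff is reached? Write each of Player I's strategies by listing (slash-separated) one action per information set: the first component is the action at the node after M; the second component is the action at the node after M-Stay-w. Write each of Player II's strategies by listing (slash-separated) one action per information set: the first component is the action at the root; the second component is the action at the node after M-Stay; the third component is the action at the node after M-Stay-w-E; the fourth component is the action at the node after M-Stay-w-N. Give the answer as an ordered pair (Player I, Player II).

Trace the play path from the root:
  Player II plays M
  Player I plays In at [M]
→ terminal payoff (-2, -2).
(Player I's choice at the node after M-Stay-w is never reached on this path, so it doesn't affect the outcome.)

(-2, -2)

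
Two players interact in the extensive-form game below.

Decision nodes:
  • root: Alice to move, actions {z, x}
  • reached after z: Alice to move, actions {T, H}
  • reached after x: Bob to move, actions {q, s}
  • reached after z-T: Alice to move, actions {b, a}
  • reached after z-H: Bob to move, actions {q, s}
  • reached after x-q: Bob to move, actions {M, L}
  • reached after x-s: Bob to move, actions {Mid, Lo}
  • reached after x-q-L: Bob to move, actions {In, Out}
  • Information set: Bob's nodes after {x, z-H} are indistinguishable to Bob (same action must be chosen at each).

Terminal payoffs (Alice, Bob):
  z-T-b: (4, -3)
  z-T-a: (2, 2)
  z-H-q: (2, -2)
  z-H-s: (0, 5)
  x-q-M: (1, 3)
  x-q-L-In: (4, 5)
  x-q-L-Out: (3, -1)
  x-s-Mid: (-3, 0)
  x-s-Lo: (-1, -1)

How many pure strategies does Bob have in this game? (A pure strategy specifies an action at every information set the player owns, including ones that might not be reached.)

Bob owns the information set {x, z-H} with actions {q, s} — two choices.
Bob owns the node after x-q with actions {M, L} — two choices.
Bob owns the node after x-s with actions {Mid, Lo} — two choices.
Bob owns the node after x-q-L with actions {In, Out} — two choices.
A pure strategy fixes one action at each information set independently, so the count is the product 2 × 2 × 2 × 2 = 16.

16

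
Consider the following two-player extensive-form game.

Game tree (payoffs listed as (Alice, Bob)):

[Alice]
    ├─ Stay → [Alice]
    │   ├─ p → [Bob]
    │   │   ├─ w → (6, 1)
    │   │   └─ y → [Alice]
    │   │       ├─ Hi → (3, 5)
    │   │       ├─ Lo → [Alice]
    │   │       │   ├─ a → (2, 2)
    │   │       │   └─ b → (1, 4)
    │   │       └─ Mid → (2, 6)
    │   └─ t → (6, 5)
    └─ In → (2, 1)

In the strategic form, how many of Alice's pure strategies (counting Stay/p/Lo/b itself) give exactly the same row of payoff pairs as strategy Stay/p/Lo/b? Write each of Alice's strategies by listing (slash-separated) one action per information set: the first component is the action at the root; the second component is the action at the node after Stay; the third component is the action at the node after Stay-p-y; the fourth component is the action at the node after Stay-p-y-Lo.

Row for Stay/p/Lo/b (columns w, y): (6,1) (1,4).
Every one of Alice's information sets is on the play path for some reply by Bob when Alice follows Stay/p/Lo/b.
Changing the action at any of them therefore changes at least one column, so only Stay/p/Lo/b itself gives this row.

1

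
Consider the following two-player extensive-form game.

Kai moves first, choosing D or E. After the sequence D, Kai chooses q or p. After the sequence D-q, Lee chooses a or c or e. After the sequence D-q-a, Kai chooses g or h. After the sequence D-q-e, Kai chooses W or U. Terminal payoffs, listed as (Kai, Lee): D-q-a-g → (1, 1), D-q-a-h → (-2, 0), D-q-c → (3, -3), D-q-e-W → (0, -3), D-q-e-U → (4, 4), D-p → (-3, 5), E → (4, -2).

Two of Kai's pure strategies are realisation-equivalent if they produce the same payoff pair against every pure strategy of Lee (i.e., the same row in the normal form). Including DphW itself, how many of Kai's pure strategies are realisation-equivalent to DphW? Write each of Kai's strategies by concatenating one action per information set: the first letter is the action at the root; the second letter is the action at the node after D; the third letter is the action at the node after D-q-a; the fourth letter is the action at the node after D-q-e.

4

Row for DphW (columns a, c, e): (-3,5) (-3,5) (-3,5).
Under DphW, Kai's choice at the node after D-q-a and at the node after D-q-e can never be reached regardless of what Lee does, so varying those choices leaves every outcome unchanged.
Holding the reachable choices fixed and varying the unreachable ones freely already gives 2 × 2 = 4 equivalent strategies.
No other strategy reproduces this row, so those 4 are the full class: DpgW, DpgU, DphW, DphU.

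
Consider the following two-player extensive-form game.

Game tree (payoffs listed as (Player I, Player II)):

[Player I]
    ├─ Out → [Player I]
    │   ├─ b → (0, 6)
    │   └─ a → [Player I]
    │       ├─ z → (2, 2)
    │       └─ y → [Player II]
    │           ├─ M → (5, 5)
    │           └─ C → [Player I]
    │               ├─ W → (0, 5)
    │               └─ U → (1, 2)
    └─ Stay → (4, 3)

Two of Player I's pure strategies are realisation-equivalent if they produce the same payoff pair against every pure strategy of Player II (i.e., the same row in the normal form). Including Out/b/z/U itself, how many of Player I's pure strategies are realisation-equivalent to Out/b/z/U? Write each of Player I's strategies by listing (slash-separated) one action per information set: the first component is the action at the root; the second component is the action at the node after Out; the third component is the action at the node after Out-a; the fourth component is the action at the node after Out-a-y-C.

Row for Out/b/z/U (columns M, C): (0,6) (0,6).
Under Out/b/z/U, Player I's choice at the node after Out-a and at the node after Out-a-y-C can never be reached regardless of what Player II does, so varying those choices leaves every outcome unchanged.
Holding the reachable choices fixed and varying the unreachable ones freely already gives 2 × 2 = 4 equivalent strategies.
No other strategy reproduces this row, so those 4 are the full class: Out/b/z/W, Out/b/z/U, Out/b/y/W, Out/b/y/U.

4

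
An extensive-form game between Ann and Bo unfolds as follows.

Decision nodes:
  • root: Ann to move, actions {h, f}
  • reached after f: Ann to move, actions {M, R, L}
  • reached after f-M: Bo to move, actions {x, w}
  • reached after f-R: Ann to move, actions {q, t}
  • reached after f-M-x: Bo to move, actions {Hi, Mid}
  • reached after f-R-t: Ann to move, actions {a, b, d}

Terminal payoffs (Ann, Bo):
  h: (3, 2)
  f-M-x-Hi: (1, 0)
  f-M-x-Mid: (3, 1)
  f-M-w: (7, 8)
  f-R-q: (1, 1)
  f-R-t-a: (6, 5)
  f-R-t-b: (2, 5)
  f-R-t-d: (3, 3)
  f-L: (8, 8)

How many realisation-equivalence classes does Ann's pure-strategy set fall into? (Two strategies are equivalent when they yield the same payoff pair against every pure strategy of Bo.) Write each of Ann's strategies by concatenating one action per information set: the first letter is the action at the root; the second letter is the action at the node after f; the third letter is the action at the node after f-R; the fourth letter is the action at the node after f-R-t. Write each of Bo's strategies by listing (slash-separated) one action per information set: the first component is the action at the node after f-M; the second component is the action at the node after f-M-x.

Ann has 36 pure strategies: hMqa, hMqb, hMqd, hMta, hMtb, hMtd, hRqa, hRqb, hRqd, hRta, hRtb, hRtd, hLqa, hLqb, hLqd, hLta, hLtb, hLtd, fMqa, fMqb, fMqd, fMta, fMtb, fMtd, fRqa, fRqb, fRqd, fRta, fRtb, fRtd, fLqa, fLqb, fLqd, fLta, fLtb, fLtd. Columns: x/Hi, x/Mid, w/Hi, w/Mid.
{hMqa, hMqb, hMqd, hMta, hMtb, hMtd, hRqa, hRqb, hRqd, hRta, hRtb, hRtd, hLqa, hLqb, hLqd, hLta, hLtb, hLtd} → row (3,2) (3,2) (3,2) (3,2)
{fMqa, fMqb, fMqd, fMta, fMtb, fMtd} → row (1,0) (3,1) (7,8) (7,8)
{fRqa, fRqb, fRqd} → row (1,1) (1,1) (1,1) (1,1)
{fRta} → row (6,5) (6,5) (6,5) (6,5)
{fRtb} → row (2,5) (2,5) (2,5) (2,5)
{fRtd} → row (3,3) (3,3) (3,3) (3,3)
{fLqa, fLqb, fLqd, fLta, fLtb, fLtd} → row (8,8) (8,8) (8,8) (8,8)
That's 7 distinct rows out of 36 strategies.

7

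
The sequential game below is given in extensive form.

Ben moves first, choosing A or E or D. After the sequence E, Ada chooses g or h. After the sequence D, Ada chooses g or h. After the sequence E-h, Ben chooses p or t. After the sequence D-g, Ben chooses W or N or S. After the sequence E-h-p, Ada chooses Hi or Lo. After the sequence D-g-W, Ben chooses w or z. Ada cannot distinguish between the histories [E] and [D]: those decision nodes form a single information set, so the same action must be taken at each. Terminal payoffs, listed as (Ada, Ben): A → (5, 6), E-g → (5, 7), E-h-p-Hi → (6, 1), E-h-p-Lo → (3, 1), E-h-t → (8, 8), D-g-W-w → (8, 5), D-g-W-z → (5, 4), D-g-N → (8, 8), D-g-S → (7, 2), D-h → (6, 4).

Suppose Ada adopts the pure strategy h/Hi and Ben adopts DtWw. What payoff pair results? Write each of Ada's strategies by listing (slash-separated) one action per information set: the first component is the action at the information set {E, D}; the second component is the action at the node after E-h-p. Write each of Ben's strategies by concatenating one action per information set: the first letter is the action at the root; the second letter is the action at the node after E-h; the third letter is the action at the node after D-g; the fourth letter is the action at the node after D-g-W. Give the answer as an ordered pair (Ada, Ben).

Trace the play path from the root:
  Ben plays D
  Ada plays h at [D]
→ terminal payoff (6, 4).
(Ada's choice at the node after E-h-p is never reached on this path, so it doesn't affect the outcome.)

(6, 4)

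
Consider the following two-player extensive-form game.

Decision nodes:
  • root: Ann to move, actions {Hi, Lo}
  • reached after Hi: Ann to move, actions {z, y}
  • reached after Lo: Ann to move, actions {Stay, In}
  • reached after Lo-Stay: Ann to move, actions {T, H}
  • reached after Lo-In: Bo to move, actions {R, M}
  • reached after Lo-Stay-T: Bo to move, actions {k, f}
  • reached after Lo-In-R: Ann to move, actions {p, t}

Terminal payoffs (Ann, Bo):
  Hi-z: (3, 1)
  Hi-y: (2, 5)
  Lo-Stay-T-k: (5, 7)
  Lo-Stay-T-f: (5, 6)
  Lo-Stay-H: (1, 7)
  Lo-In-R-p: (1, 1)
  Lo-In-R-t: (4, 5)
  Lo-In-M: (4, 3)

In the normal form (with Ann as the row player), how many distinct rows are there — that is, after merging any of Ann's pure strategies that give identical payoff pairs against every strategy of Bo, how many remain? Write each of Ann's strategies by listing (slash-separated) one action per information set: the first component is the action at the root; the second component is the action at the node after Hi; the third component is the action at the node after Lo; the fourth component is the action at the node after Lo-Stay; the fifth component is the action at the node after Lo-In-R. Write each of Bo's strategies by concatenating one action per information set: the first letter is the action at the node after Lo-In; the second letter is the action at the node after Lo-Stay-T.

6

Ann has 32 pure strategies: Hi/z/Stay/T/p, Hi/z/Stay/T/t, Hi/z/Stay/H/p, Hi/z/Stay/H/t, Hi/z/In/T/p, Hi/z/In/T/t, Hi/z/In/H/p, Hi/z/In/H/t, Hi/y/Stay/T/p, Hi/y/Stay/T/t, Hi/y/Stay/H/p, Hi/y/Stay/H/t, Hi/y/In/T/p, Hi/y/In/T/t, Hi/y/In/H/p, Hi/y/In/H/t, Lo/z/Stay/T/p, Lo/z/Stay/T/t, Lo/z/Stay/H/p, Lo/z/Stay/H/t, Lo/z/In/T/p, Lo/z/In/T/t, Lo/z/In/H/p, Lo/z/In/H/t, Lo/y/Stay/T/p, Lo/y/Stay/T/t, Lo/y/Stay/H/p, Lo/y/Stay/H/t, Lo/y/In/T/p, Lo/y/In/T/t, Lo/y/In/H/p, Lo/y/In/H/t. Columns: Rk, Rf, Mk, Mf.
{Hi/z/Stay/T/p, Hi/z/Stay/T/t, Hi/z/Stay/H/p, Hi/z/Stay/H/t, Hi/z/In/T/p, Hi/z/In/T/t, Hi/z/In/H/p, Hi/z/In/H/t} → row (3,1) (3,1) (3,1) (3,1)
{Hi/y/Stay/T/p, Hi/y/Stay/T/t, Hi/y/Stay/H/p, Hi/y/Stay/H/t, Hi/y/In/T/p, Hi/y/In/T/t, Hi/y/In/H/p, Hi/y/In/H/t} → row (2,5) (2,5) (2,5) (2,5)
{Lo/z/Stay/T/p, Lo/z/Stay/T/t, Lo/y/Stay/T/p, Lo/y/Stay/T/t} → row (5,7) (5,6) (5,7) (5,6)
{Lo/z/Stay/H/p, Lo/z/Stay/H/t, Lo/y/Stay/H/p, Lo/y/Stay/H/t} → row (1,7) (1,7) (1,7) (1,7)
{Lo/z/In/T/p, Lo/z/In/H/p, Lo/y/In/T/p, Lo/y/In/H/p} → row (1,1) (1,1) (4,3) (4,3)
{Lo/z/In/T/t, Lo/z/In/H/t, Lo/y/In/T/t, Lo/y/In/H/t} → row (4,5) (4,5) (4,3) (4,3)
That's 6 distinct rows out of 32 strategies.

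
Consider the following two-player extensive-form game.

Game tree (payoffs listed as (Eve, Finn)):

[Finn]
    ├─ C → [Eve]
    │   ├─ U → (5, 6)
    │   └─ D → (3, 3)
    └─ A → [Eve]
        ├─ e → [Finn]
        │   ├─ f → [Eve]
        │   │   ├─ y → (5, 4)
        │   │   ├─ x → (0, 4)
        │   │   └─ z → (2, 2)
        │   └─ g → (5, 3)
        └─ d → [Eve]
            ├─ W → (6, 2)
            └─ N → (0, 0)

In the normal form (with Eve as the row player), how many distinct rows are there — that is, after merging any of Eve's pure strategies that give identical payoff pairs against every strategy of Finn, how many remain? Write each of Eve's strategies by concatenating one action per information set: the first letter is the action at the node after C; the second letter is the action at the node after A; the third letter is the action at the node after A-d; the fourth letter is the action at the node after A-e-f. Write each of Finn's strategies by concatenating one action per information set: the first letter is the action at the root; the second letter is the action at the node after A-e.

Eve has 24 pure strategies: UeWy, UeWx, UeWz, UeNy, UeNx, UeNz, UdWy, UdWx, UdWz, UdNy, UdNx, UdNz, DeWy, DeWx, DeWz, DeNy, DeNx, DeNz, DdWy, DdWx, DdWz, DdNy, DdNx, DdNz. Columns: Cf, Cg, Af, Ag.
{UeWy, UeNy} → row (5,6) (5,6) (5,4) (5,3)
{UeWx, UeNx} → row (5,6) (5,6) (0,4) (5,3)
{UeWz, UeNz} → row (5,6) (5,6) (2,2) (5,3)
{UdWy, UdWx, UdWz} → row (5,6) (5,6) (6,2) (6,2)
{UdNy, UdNx, UdNz} → row (5,6) (5,6) (0,0) (0,0)
{DeWy, DeNy} → row (3,3) (3,3) (5,4) (5,3)
{DeWx, DeNx} → row (3,3) (3,3) (0,4) (5,3)
{DeWz, DeNz} → row (3,3) (3,3) (2,2) (5,3)
{DdWy, DdWx, DdWz} → row (3,3) (3,3) (6,2) (6,2)
{DdNy, DdNx, DdNz} → row (3,3) (3,3) (0,0) (0,0)
That's 10 distinct rows out of 24 strategies.

10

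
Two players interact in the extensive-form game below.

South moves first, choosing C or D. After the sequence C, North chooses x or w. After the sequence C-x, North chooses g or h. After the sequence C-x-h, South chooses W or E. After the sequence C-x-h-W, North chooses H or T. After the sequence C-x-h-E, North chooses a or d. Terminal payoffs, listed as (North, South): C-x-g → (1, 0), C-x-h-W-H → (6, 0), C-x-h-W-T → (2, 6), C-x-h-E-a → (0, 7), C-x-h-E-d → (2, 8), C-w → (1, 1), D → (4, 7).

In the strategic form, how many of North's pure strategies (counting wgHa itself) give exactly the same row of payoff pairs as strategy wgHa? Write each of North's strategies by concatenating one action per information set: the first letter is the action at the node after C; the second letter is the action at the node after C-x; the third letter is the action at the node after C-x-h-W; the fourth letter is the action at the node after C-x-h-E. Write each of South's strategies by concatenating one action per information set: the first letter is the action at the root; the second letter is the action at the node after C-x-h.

8

Row for wgHa (columns CW, CE, DW, DE): (1,1) (1,1) (4,7) (4,7).
Under wgHa, North's choice at the node after C-x and at the node after C-x-h-W and at the node after C-x-h-E can never be reached regardless of what South does, so varying those choices leaves every outcome unchanged.
Holding the reachable choices fixed and varying the unreachable ones freely already gives 2 × 2 × 2 = 8 equivalent strategies.
No other strategy reproduces this row, so those 8 are the full class: wgHa, wgHd, wgTa, wgTd, whHa, whHd, whTa, whTd.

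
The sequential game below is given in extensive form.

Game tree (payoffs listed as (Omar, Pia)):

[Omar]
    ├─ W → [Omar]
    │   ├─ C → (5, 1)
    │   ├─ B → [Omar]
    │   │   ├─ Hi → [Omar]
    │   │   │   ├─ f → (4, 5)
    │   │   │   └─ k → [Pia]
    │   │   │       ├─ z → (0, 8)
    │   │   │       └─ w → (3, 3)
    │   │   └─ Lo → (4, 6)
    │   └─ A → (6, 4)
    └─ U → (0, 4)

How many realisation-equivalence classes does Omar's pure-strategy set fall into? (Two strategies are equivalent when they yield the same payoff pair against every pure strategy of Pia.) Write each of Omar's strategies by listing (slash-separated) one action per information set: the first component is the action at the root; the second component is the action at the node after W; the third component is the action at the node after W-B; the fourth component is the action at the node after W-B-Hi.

6

Omar has 24 pure strategies: W/C/Hi/f, W/C/Hi/k, W/C/Lo/f, W/C/Lo/k, W/B/Hi/f, W/B/Hi/k, W/B/Lo/f, W/B/Lo/k, W/A/Hi/f, W/A/Hi/k, W/A/Lo/f, W/A/Lo/k, U/C/Hi/f, U/C/Hi/k, U/C/Lo/f, U/C/Lo/k, U/B/Hi/f, U/B/Hi/k, U/B/Lo/f, U/B/Lo/k, U/A/Hi/f, U/A/Hi/k, U/A/Lo/f, U/A/Lo/k. Columns: z, w.
{W/C/Hi/f, W/C/Hi/k, W/C/Lo/f, W/C/Lo/k} → row (5,1) (5,1)
{W/B/Hi/f} → row (4,5) (4,5)
{W/B/Hi/k} → row (0,8) (3,3)
{W/B/Lo/f, W/B/Lo/k} → row (4,6) (4,6)
{W/A/Hi/f, W/A/Hi/k, W/A/Lo/f, W/A/Lo/k} → row (6,4) (6,4)
{U/C/Hi/f, U/C/Hi/k, U/C/Lo/f, U/C/Lo/k, U/B/Hi/f, U/B/Hi/k, U/B/Lo/f, U/B/Lo/k, U/A/Hi/f, U/A/Hi/k, U/A/Lo/f, U/A/Lo/k} → row (0,4) (0,4)
That's 6 distinct rows out of 24 strategies.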